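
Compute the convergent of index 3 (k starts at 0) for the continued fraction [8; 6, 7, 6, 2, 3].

2155/264

Using pₖ = aₖpₖ₋₁ + pₖ₋₂, qₖ = aₖqₖ₋₁ + qₖ₋₂ (with p₋₁=1, p₋₂=0, q₋₁=0, q₋₂=1):
  k=0: a=8, p=8, q=1
  k=1: a=6, p=49, q=6
  k=2: a=7, p=351, q=43
  k=3: a=6, p=2155, q=264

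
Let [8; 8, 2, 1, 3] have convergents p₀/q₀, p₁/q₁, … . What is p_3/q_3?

203/25

Using pₖ = aₖpₖ₋₁ + pₖ₋₂, qₖ = aₖqₖ₋₁ + qₖ₋₂ (with p₋₁=1, p₋₂=0, q₋₁=0, q₋₂=1):
  k=0: a=8, p=8, q=1
  k=1: a=8, p=65, q=8
  k=2: a=2, p=138, q=17
  k=3: a=1, p=203, q=25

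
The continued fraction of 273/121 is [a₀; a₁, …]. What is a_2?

273 = 2·121 + 31   →  a_0 = 2
121 = 3·31 + 28   →  a_1 = 3
31 = 1·28 + 3   →  a_2 = 1

1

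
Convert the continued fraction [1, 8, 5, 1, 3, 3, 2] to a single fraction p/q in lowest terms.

1587/1414

Using pₖ = aₖpₖ₋₁ + pₖ₋₂ and qₖ = aₖqₖ₋₁ + qₖ₋₂:
  k=0: a=1, p=1, q=1
  k=1: a=8, p=9, q=8
  k=2: a=5, p=46, q=41
  k=3: a=1, p=55, q=49
  k=4: a=3, p=211, q=188
  k=5: a=3, p=688, q=613
  k=6: a=2, p=1587, q=1414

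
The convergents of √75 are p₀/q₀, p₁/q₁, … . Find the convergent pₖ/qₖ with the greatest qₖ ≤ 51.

433/50

√75 = [8; 1, 1, 1, 16, …] (period length 4).
Convergents:
  p_0/q_0 = 8/1
  p_1/q_1 = 9/1
  p_2/q_2 = 17/2
  p_3/q_3 = 26/3
  p_4/q_4 = 433/50
  p_5/q_5 = 459/53
q_4 = 50 ≤ 51 < 53 = q_5, so the answer is 433/50.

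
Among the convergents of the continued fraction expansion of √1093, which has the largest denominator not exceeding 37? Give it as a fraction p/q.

1091/33

√1093 = [33; 16, 1, 1, 16, 66, …] (period length 5).
Convergents:
  p_0/q_0 = 33/1
  p_1/q_1 = 529/16
  p_2/q_2 = 562/17
  p_3/q_3 = 1091/33
  p_4/q_4 = 18018/545
q_3 = 33 ≤ 37 < 545 = q_4, so the answer is 1091/33.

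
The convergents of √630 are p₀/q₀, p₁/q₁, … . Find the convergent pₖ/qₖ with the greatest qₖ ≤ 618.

12575/501

√630 = [25; 10, 50, …] (period length 2).
Convergents:
  p_0/q_0 = 25/1
  p_1/q_1 = 251/10
  p_2/q_2 = 12575/501
  p_3/q_3 = 126001/5020
q_2 = 501 ≤ 618 < 5020 = q_3, so the answer is 12575/501.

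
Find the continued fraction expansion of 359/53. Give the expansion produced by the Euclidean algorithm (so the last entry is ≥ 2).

359 = 6×53 + 41
53 = 1×41 + 12
41 = 3×12 + 5
12 = 2×5 + 2
5 = 2×2 + 1
2 = 2×1 + 0  (stop)
So 359/53 = [6; 1, 3, 2, 2, 2].

[6; 1, 3, 2, 2, 2]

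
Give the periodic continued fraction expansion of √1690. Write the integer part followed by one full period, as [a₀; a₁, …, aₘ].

a₀ = ⌊√1690⌋ = 41.

[41; 9, 8, 9, 82]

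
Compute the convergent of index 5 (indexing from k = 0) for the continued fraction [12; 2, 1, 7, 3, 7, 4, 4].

Using pₖ = aₖpₖ₋₁ + pₖ₋₂, qₖ = aₖqₖ₋₁ + qₖ₋₂ (with p₋₁=1, p₋₂=0, q₋₁=0, q₋₂=1):
  k=0: a=12, p=12, q=1
  k=1: a=2, p=25, q=2
  k=2: a=1, p=37, q=3
  k=3: a=7, p=284, q=23
  k=4: a=3, p=889, q=72
  k=5: a=7, p=6507, q=527

6507/527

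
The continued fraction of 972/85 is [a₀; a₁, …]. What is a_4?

1

972 = 11·85 + 37   →  a_0 = 11
85 = 2·37 + 11   →  a_1 = 2
37 = 3·11 + 4   →  a_2 = 3
11 = 2·4 + 3   →  a_3 = 2
4 = 1·3 + 1   →  a_4 = 1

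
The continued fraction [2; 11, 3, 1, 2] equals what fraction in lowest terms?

259/124

Using pₖ = aₖpₖ₋₁ + pₖ₋₂ and qₖ = aₖqₖ₋₁ + qₖ₋₂:
  k=0: a=2, p=2, q=1
  k=1: a=11, p=23, q=11
  k=2: a=3, p=71, q=34
  k=3: a=1, p=94, q=45
  k=4: a=2, p=259, q=124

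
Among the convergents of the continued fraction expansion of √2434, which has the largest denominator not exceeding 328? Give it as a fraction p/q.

√2434 = [49; 2, 1, 48, 1, 2, 98, …] (period length 6).
Convergents:
  p_0/q_0 = 49/1
  p_1/q_1 = 99/2
  p_2/q_2 = 148/3
  p_3/q_3 = 7203/146
  p_4/q_4 = 7351/149
  p_5/q_5 = 21905/444
q_4 = 149 ≤ 328 < 444 = q_5, so the answer is 7351/149.

7351/149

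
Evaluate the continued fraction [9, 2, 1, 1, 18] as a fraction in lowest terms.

874/93

Fold from the inside: start with 18/1.
  1 + 1/18 = 19/18
  1 + 18/19 = 37/19
  2 + 19/37 = 93/37
  9 + 37/93 = 874/93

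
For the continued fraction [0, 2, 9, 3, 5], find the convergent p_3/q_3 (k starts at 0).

28/59

Using pₖ = aₖpₖ₋₁ + pₖ₋₂, qₖ = aₖqₖ₋₁ + qₖ₋₂ (with p₋₁=1, p₋₂=0, q₋₁=0, q₋₂=1):
  k=0: a=0, p=0, q=1
  k=1: a=2, p=1, q=2
  k=2: a=9, p=9, q=19
  k=3: a=3, p=28, q=59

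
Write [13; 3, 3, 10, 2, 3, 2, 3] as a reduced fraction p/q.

Fold from the inside: start with 3/1.
  2 + 1/3 = 7/3
  3 + 3/7 = 24/7
  2 + 7/24 = 55/24
  10 + 24/55 = 574/55
  3 + 55/574 = 1777/574
  3 + 574/1777 = 5905/1777
  13 + 1777/5905 = 78542/5905

78542/5905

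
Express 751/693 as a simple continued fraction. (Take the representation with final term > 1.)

[1; 11, 1, 18, 3]

751 = 1*693 + 58
693 = 11*58 + 55
58 = 1*55 + 3
55 = 18*3 + 1
3 = 3*1 + 0  (stop)
So 751/693 = [1; 11, 1, 18, 3].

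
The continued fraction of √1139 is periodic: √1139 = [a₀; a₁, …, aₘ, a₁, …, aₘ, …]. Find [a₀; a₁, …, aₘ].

[33; 1, 2, 1, 66]

a₀ = ⌊√1139⌋ = 33.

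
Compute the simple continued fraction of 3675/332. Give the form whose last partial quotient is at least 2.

[11; 14, 2, 3, 3]

3675 = 11·332 + 23
332 = 14·23 + 10
23 = 2·10 + 3
10 = 3·3 + 1
3 = 3·1 + 0  (stop)
So 3675/332 = [11; 14, 2, 3, 3].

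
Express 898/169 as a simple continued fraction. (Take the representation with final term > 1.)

898 = 5*169 + 53
169 = 3*53 + 10
53 = 5*10 + 3
10 = 3*3 + 1
3 = 3*1 + 0  (stop)
So 898/169 = [5; 3, 5, 3, 3].

[5; 3, 5, 3, 3]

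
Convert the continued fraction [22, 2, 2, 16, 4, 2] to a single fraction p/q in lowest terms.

16757/748

Fold from the inside: start with 2/1.
  4 + 1/2 = 9/2
  16 + 2/9 = 146/9
  2 + 9/146 = 301/146
  2 + 146/301 = 748/301
  22 + 301/748 = 16757/748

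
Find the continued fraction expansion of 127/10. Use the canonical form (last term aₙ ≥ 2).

[12; 1, 2, 3]

127 = 12·10 + 7
10 = 1·7 + 3
7 = 2·3 + 1
3 = 3·1 + 0  (stop)
So 127/10 = [12; 1, 2, 3].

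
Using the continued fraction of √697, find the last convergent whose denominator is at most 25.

132/5

√697 = [26; 2, 2, 52, …] (period length 3).
Convergents:
  p_0/q_0 = 26/1
  p_1/q_1 = 53/2
  p_2/q_2 = 132/5
  p_3/q_3 = 6917/262
q_2 = 5 ≤ 25 < 262 = q_3, so the answer is 132/5.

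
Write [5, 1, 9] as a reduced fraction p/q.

Fold from the inside: start with 9/1.
  1 + 1/9 = 10/9
  5 + 9/10 = 59/10

59/10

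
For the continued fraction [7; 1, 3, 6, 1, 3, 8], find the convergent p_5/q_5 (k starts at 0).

869/112

Using pₖ = aₖpₖ₋₁ + pₖ₋₂, qₖ = aₖqₖ₋₁ + qₖ₋₂ (with p₋₁=1, p₋₂=0, q₋₁=0, q₋₂=1):
  k=0: a=7, p=7, q=1
  k=1: a=1, p=8, q=1
  k=2: a=3, p=31, q=4
  k=3: a=6, p=194, q=25
  k=4: a=1, p=225, q=29
  k=5: a=3, p=869, q=112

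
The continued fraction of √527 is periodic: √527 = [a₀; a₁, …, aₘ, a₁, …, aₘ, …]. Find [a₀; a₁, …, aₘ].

a₀ = ⌊√527⌋ = 22.
With m₀=0, d₀=1 and mₖ₊₁ = dₖaₖ − mₖ, dₖ₊₁ = (n − mₖ₊₁²)/dₖ, aₖ₊₁ = ⌊(a₀+mₖ₊₁)/dₖ₊₁⌋:
  k=1: m=22, d=43, a=1
  k=2: m=21, d=2, a=21
  k=3: m=21, d=43, a=1
  k=4: m=22, d=1, a=44
d=1 and a=2a₀=44 at k=4, so the next step gives (m, d) = (22, 43) again — its k=1 value — and the period has length 4.

[22; 1, 21, 1, 44]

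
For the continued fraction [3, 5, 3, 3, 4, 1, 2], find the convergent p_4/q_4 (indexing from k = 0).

Using pₖ = aₖpₖ₋₁ + pₖ₋₂, qₖ = aₖqₖ₋₁ + qₖ₋₂ (with p₋₁=1, p₋₂=0, q₋₁=0, q₋₂=1):
  k=0: a=3, p=3, q=1
  k=1: a=5, p=16, q=5
  k=2: a=3, p=51, q=16
  k=3: a=3, p=169, q=53
  k=4: a=4, p=727, q=228

727/228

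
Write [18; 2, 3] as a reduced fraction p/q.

Fold from the inside: start with 3/1.
  2 + 1/3 = 7/3
  18 + 3/7 = 129/7

129/7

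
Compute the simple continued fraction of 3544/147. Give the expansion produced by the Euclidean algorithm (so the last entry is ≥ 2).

3544 = 24*147 + 16
147 = 9*16 + 3
16 = 5*3 + 1
3 = 3*1 + 0  (stop)
So 3544/147 = [24; 9, 5, 3].

[24; 9, 5, 3]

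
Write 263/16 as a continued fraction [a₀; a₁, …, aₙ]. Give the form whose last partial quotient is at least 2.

263 = 16*16 + 7
16 = 2*7 + 2
7 = 3*2 + 1
2 = 2*1 + 0  (stop)
So 263/16 = [16; 2, 3, 2].

[16; 2, 3, 2]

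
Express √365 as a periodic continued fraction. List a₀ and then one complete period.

a₀ = ⌊√365⌋ = 19.
With m₀=0, d₀=1 and mₖ₊₁ = dₖaₖ − mₖ, dₖ₊₁ = (n − mₖ₊₁²)/dₖ, aₖ₊₁ = ⌊(a₀+mₖ₊₁)/dₖ₊₁⌋:
  k=1: m=19, d=4, a=9
  k=2: m=17, d=19, a=1
  k=3: m=2, d=19, a=1
  k=4: m=17, d=4, a=9
  k=5: m=19, d=1, a=38
d=1 and a=2a₀=38 at k=5, so the next step gives (m, d) = (19, 4) again — its k=1 value — and the period has length 5.

[19; 9, 1, 1, 9, 38]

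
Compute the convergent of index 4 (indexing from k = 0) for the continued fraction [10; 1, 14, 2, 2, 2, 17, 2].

Using pₖ = aₖpₖ₋₁ + pₖ₋₂, qₖ = aₖqₖ₋₁ + qₖ₋₂ (with p₋₁=1, p₋₂=0, q₋₁=0, q₋₂=1):
  k=0: a=10, p=10, q=1
  k=1: a=1, p=11, q=1
  k=2: a=14, p=164, q=15
  k=3: a=2, p=339, q=31
  k=4: a=2, p=842, q=77

842/77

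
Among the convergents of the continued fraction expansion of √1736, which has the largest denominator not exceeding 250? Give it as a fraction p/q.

10333/248

√1736 = [41; 1, 1, 1, 82, …] (period length 4).
Convergents:
  p_0/q_0 = 41/1
  p_1/q_1 = 42/1
  p_2/q_2 = 83/2
  p_3/q_3 = 125/3
  p_4/q_4 = 10333/248
  p_5/q_5 = 10458/251
q_4 = 248 ≤ 250 < 251 = q_5, so the answer is 10333/248.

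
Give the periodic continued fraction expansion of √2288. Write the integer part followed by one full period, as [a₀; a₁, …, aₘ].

[47; 1, 4, 1, 94]

a₀ = ⌊√2288⌋ = 47.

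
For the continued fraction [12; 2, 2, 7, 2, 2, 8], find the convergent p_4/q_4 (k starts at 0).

980/79

Using pₖ = aₖpₖ₋₁ + pₖ₋₂, qₖ = aₖqₖ₋₁ + qₖ₋₂ (with p₋₁=1, p₋₂=0, q₋₁=0, q₋₂=1):
  k=0: a=12, p=12, q=1
  k=1: a=2, p=25, q=2
  k=2: a=2, p=62, q=5
  k=3: a=7, p=459, q=37
  k=4: a=2, p=980, q=79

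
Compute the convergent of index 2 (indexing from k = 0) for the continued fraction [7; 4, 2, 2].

65/9

Using pₖ = aₖpₖ₋₁ + pₖ₋₂, qₖ = aₖqₖ₋₁ + qₖ₋₂ (with p₋₁=1, p₋₂=0, q₋₁=0, q₋₂=1):
  k=0: a=7, p=7, q=1
  k=1: a=4, p=29, q=4
  k=2: a=2, p=65, q=9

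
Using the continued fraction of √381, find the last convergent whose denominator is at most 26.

√381 = [19; 1, 1, 12, 1, 1, 38, …] (period length 6).
Convergents:
  p_0/q_0 = 19/1
  p_1/q_1 = 20/1
  p_2/q_2 = 39/2
  p_3/q_3 = 488/25
  p_4/q_4 = 527/27
q_3 = 25 ≤ 26 < 27 = q_4, so the answer is 488/25.

488/25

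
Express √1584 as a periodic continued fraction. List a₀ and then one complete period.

a₀ = ⌊√1584⌋ = 39.
With m₀=0, d₀=1 and mₖ₊₁ = dₖaₖ − mₖ, dₖ₊₁ = (n − mₖ₊₁²)/dₖ, aₖ₊₁ = ⌊(a₀+mₖ₊₁)/dₖ₊₁⌋:
  k=1: m=39, d=63, a=1
  k=2: m=24, d=16, a=3
  k=3: m=24, d=63, a=1
  k=4: m=39, d=1, a=78
d=1 and a=2a₀=78 at k=4, so the next step gives (m, d) = (39, 63) again — its k=1 value — and the period has length 4.

[39; 1, 3, 1, 78]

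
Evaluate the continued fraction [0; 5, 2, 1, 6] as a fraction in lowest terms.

20/107

Fold from the inside: start with 6/1.
  1 + 1/6 = 7/6
  2 + 6/7 = 20/7
  5 + 7/20 = 107/20
  0 + 20/107 = 20/107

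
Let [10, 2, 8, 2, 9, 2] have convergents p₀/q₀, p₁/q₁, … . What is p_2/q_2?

178/17

Using pₖ = aₖpₖ₋₁ + pₖ₋₂, qₖ = aₖqₖ₋₁ + qₖ₋₂ (with p₋₁=1, p₋₂=0, q₋₁=0, q₋₂=1):
  k=0: a=10, p=10, q=1
  k=1: a=2, p=21, q=2
  k=2: a=8, p=178, q=17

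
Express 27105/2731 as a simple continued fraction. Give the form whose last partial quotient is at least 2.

27105 = 9×2731 + 2526
2731 = 1×2526 + 205
2526 = 12×205 + 66
205 = 3×66 + 7
66 = 9×7 + 3
7 = 2×3 + 1
3 = 3×1 + 0  (stop)
So 27105/2731 = [9; 1, 12, 3, 9, 2, 3].

[9; 1, 12, 3, 9, 2, 3]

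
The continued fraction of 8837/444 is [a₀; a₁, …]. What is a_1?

1

8837 = 19·444 + 401   →  a_0 = 19
444 = 1·401 + 43   →  a_1 = 1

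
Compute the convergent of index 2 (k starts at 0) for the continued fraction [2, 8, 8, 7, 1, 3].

Using pₖ = aₖpₖ₋₁ + pₖ₋₂, qₖ = aₖqₖ₋₁ + qₖ₋₂ (with p₋₁=1, p₋₂=0, q₋₁=0, q₋₂=1):
  k=0: a=2, p=2, q=1
  k=1: a=8, p=17, q=8
  k=2: a=8, p=138, q=65

138/65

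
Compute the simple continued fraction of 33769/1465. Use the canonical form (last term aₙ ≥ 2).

[23; 19, 1, 3, 1, 14]

33769 = 23·1465 + 74
1465 = 19·74 + 59
74 = 1·59 + 15
59 = 3·15 + 14
15 = 1·14 + 1
14 = 14·1 + 0  (stop)
So 33769/1465 = [23; 19, 1, 3, 1, 14].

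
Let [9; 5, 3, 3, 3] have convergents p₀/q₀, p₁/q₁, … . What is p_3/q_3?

Using pₖ = aₖpₖ₋₁ + pₖ₋₂, qₖ = aₖqₖ₋₁ + qₖ₋₂ (with p₋₁=1, p₋₂=0, q₋₁=0, q₋₂=1):
  k=0: a=9, p=9, q=1
  k=1: a=5, p=46, q=5
  k=2: a=3, p=147, q=16
  k=3: a=3, p=487, q=53

487/53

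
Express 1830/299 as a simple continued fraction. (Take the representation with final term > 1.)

[6; 8, 3, 3, 1, 2]

1830 = 6×299 + 36
299 = 8×36 + 11
36 = 3×11 + 3
11 = 3×3 + 2
3 = 1×2 + 1
2 = 2×1 + 0  (stop)
So 1830/299 = [6; 8, 3, 3, 1, 2].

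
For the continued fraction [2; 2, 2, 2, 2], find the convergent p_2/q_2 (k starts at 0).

12/5

Using pₖ = aₖpₖ₋₁ + pₖ₋₂, qₖ = aₖqₖ₋₁ + qₖ₋₂ (with p₋₁=1, p₋₂=0, q₋₁=0, q₋₂=1):
  k=0: a=2, p=2, q=1
  k=1: a=2, p=5, q=2
  k=2: a=2, p=12, q=5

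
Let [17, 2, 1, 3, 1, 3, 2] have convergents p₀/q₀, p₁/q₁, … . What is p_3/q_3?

191/11

Using pₖ = aₖpₖ₋₁ + pₖ₋₂, qₖ = aₖqₖ₋₁ + qₖ₋₂ (with p₋₁=1, p₋₂=0, q₋₁=0, q₋₂=1):
  k=0: a=17, p=17, q=1
  k=1: a=2, p=35, q=2
  k=2: a=1, p=52, q=3
  k=3: a=3, p=191, q=11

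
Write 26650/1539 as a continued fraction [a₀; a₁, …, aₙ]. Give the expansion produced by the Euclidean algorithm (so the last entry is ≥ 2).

[17; 3, 6, 4, 9, 2]

26650 = 17×1539 + 487
1539 = 3×487 + 78
487 = 6×78 + 19
78 = 4×19 + 2
19 = 9×2 + 1
2 = 2×1 + 0  (stop)
So 26650/1539 = [17; 3, 6, 4, 9, 2].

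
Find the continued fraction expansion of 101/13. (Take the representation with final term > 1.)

[7; 1, 3, 3]

101 = 7·13 + 10
13 = 1·10 + 3
10 = 3·3 + 1
3 = 3·1 + 0  (stop)
So 101/13 = [7; 1, 3, 3].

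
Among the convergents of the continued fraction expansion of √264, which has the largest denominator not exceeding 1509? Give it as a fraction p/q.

√264 = [16; 4, 32, …] (period length 2).
Convergents:
  p_0/q_0 = 16/1
  p_1/q_1 = 65/4
  p_2/q_2 = 2096/129
  p_3/q_3 = 8449/520
  p_4/q_4 = 272464/16769
q_3 = 520 ≤ 1509 < 16769 = q_4, so the answer is 8449/520.

8449/520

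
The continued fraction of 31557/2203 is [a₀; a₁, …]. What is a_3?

31557 = 14·2203 + 715   →  a_0 = 14
2203 = 3·715 + 58   →  a_1 = 3
715 = 12·58 + 19   →  a_2 = 12
58 = 3·19 + 1   →  a_3 = 3

3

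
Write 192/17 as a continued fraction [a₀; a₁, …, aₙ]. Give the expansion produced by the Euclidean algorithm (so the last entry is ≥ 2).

[11; 3, 2, 2]

192 = 11*17 + 5
17 = 3*5 + 2
5 = 2*2 + 1
2 = 2*1 + 0  (stop)
So 192/17 = [11; 3, 2, 2].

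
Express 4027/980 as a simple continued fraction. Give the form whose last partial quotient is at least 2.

[4; 9, 6, 3, 2, 2]

4027 = 4·980 + 107
980 = 9·107 + 17
107 = 6·17 + 5
17 = 3·5 + 2
5 = 2·2 + 1
2 = 2·1 + 0  (stop)
So 4027/980 = [4; 9, 6, 3, 2, 2].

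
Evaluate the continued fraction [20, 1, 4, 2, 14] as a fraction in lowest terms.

Using pₖ = aₖpₖ₋₁ + pₖ₋₂ and qₖ = aₖqₖ₋₁ + qₖ₋₂:
  k=0: a=20, p=20, q=1
  k=1: a=1, p=21, q=1
  k=2: a=4, p=104, q=5
  k=3: a=2, p=229, q=11
  k=4: a=14, p=3310, q=159

3310/159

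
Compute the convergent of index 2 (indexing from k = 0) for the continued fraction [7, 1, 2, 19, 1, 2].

Using pₖ = aₖpₖ₋₁ + pₖ₋₂, qₖ = aₖqₖ₋₁ + qₖ₋₂ (with p₋₁=1, p₋₂=0, q₋₁=0, q₋₂=1):
  k=0: a=7, p=7, q=1
  k=1: a=1, p=8, q=1
  k=2: a=2, p=23, q=3

23/3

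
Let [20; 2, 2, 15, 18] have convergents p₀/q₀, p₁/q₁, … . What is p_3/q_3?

1571/77

Using pₖ = aₖpₖ₋₁ + pₖ₋₂, qₖ = aₖqₖ₋₁ + qₖ₋₂ (with p₋₁=1, p₋₂=0, q₋₁=0, q₋₂=1):
  k=0: a=20, p=20, q=1
  k=1: a=2, p=41, q=2
  k=2: a=2, p=102, q=5
  k=3: a=15, p=1571, q=77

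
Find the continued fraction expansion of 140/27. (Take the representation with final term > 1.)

140 = 5·27 + 5
27 = 5·5 + 2
5 = 2·2 + 1
2 = 2·1 + 0  (stop)
So 140/27 = [5; 5, 2, 2].

[5; 5, 2, 2]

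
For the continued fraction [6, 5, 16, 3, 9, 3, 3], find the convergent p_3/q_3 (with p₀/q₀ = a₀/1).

Using pₖ = aₖpₖ₋₁ + pₖ₋₂, qₖ = aₖqₖ₋₁ + qₖ₋₂ (with p₋₁=1, p₋₂=0, q₋₁=0, q₋₂=1):
  k=0: a=6, p=6, q=1
  k=1: a=5, p=31, q=5
  k=2: a=16, p=502, q=81
  k=3: a=3, p=1537, q=248

1537/248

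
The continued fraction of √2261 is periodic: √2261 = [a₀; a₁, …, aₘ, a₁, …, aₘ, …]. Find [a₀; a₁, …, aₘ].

a₀ = ⌊√2261⌋ = 47.
With m₀=0, d₀=1 and mₖ₊₁ = dₖaₖ − mₖ, dₖ₊₁ = (n − mₖ₊₁²)/dₖ, aₖ₊₁ = ⌊(a₀+mₖ₊₁)/dₖ₊₁⌋:
  k=1: m=47, d=52, a=1
  k=2: m=5, d=43, a=1
  k=3: m=38, d=19, a=4
  k=4: m=38, d=43, a=1
  k=5: m=5, d=52, a=1
  k=6: m=47, d=1, a=94
d=1 and a=2a₀=94 at k=6, so the next step gives (m, d) = (47, 52) again — its k=1 value — and the period has length 6.

[47; 1, 1, 4, 1, 1, 94]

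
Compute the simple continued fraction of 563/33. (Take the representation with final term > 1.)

563 = 17·33 + 2
33 = 16·2 + 1
2 = 2·1 + 0  (stop)
So 563/33 = [17; 16, 2].

[17; 16, 2]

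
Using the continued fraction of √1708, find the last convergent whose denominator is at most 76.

√1708 = [41; 3, 20, 3, 82, …] (period length 4).
Convergents:
  p_0/q_0 = 41/1
  p_1/q_1 = 124/3
  p_2/q_2 = 2521/61
  p_3/q_3 = 7687/186
q_2 = 61 ≤ 76 < 186 = q_3, so the answer is 2521/61.

2521/61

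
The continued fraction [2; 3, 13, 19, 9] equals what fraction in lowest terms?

Fold from the inside: start with 9/1.
  19 + 1/9 = 172/9
  13 + 9/172 = 2245/172
  3 + 172/2245 = 6907/2245
  2 + 2245/6907 = 16059/6907

16059/6907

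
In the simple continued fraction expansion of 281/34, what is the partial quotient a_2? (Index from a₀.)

281 = 8·34 + 9   →  a_0 = 8
34 = 3·9 + 7   →  a_1 = 3
9 = 1·7 + 2   →  a_2 = 1

1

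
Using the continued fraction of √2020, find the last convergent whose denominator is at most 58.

809/18

√2020 = [44; 1, 16, 1, 88, …] (period length 4).
Convergents:
  p_0/q_0 = 44/1
  p_1/q_1 = 45/1
  p_2/q_2 = 764/17
  p_3/q_3 = 809/18
  p_4/q_4 = 71956/1601
q_3 = 18 ≤ 58 < 1601 = q_4, so the answer is 809/18.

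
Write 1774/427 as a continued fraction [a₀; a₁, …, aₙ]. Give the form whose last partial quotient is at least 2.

1774 = 4·427 + 66
427 = 6·66 + 31
66 = 2·31 + 4
31 = 7·4 + 3
4 = 1·3 + 1
3 = 3·1 + 0  (stop)
So 1774/427 = [4; 6, 2, 7, 1, 3].

[4; 6, 2, 7, 1, 3]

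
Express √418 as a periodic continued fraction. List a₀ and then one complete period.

a₀ = ⌊√418⌋ = 20.
With m₀=0, d₀=1 and mₖ₊₁ = dₖaₖ − mₖ, dₖ₊₁ = (n − mₖ₊₁²)/dₖ, aₖ₊₁ = ⌊(a₀+mₖ₊₁)/dₖ₊₁⌋:
  k=1: m=20, d=18, a=2
  k=2: m=16, d=9, a=4
  k=3: m=20, d=2, a=20
  k=4: m=20, d=9, a=4
  k=5: m=16, d=18, a=2
  k=6: m=20, d=1, a=40
d=1 and a=2a₀=40 at k=6, so the next step gives (m, d) = (20, 18) again — its k=1 value — and the period has length 6.

[20; 2, 4, 20, 4, 2, 40]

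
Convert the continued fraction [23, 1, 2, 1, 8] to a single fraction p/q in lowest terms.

831/35

Fold from the inside: start with 8/1.
  1 + 1/8 = 9/8
  2 + 8/9 = 26/9
  1 + 9/26 = 35/26
  23 + 26/35 = 831/35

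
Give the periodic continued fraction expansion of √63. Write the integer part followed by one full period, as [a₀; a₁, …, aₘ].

[7; 1, 14]

a₀ = ⌊√63⌋ = 7.
With m₀=0, d₀=1 and mₖ₊₁ = dₖaₖ − mₖ, dₖ₊₁ = (n − mₖ₊₁²)/dₖ, aₖ₊₁ = ⌊(a₀+mₖ₊₁)/dₖ₊₁⌋:
  k=1: m=7, d=14, a=1
  k=2: m=7, d=1, a=14
d=1 and a=2a₀=14 at k=2, so the next step gives (m, d) = (7, 14) again — its k=1 value — and the period has length 2.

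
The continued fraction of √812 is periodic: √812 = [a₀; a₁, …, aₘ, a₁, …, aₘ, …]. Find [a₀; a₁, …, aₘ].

[28; 2, 56]

a₀ = ⌊√812⌋ = 28.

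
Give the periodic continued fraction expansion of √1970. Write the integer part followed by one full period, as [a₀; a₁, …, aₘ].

a₀ = ⌊√1970⌋ = 44.
With m₀=0, d₀=1 and mₖ₊₁ = dₖaₖ − mₖ, dₖ₊₁ = (n − mₖ₊₁²)/dₖ, aₖ₊₁ = ⌊(a₀+mₖ₊₁)/dₖ₊₁⌋:
  k=1: m=44, d=34, a=2
  k=2: m=24, d=41, a=1
  k=3: m=17, d=41, a=1
  k=4: m=24, d=34, a=2
  k=5: m=44, d=1, a=88
d=1 and a=2a₀=88 at k=5, so the next step gives (m, d) = (44, 34) again — its k=1 value — and the period has length 5.

[44; 2, 1, 1, 2, 88]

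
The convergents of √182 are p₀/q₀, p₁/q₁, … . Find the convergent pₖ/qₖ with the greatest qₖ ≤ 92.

√182 = [13; 2, 26, …] (period length 2).
Convergents:
  p_0/q_0 = 13/1
  p_1/q_1 = 27/2
  p_2/q_2 = 715/53
  p_3/q_3 = 1457/108
q_2 = 53 ≤ 92 < 108 = q_3, so the answer is 715/53.

715/53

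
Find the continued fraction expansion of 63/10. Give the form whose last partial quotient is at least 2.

[6; 3, 3]

63 = 6·10 + 3
10 = 3·3 + 1
3 = 3·1 + 0  (stop)
So 63/10 = [6; 3, 3].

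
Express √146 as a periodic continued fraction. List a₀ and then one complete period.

[12; 12, 24]

a₀ = ⌊√146⌋ = 12.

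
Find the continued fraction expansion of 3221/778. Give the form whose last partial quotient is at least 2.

3221 = 4·778 + 109
778 = 7·109 + 15
109 = 7·15 + 4
15 = 3·4 + 3
4 = 1·3 + 1
3 = 3·1 + 0  (stop)
So 3221/778 = [4; 7, 7, 3, 1, 3].

[4; 7, 7, 3, 1, 3]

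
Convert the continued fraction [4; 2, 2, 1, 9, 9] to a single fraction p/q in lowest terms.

2740/619

Fold from the inside: start with 9/1.
  9 + 1/9 = 82/9
  1 + 9/82 = 91/82
  2 + 82/91 = 264/91
  2 + 91/264 = 619/264
  4 + 264/619 = 2740/619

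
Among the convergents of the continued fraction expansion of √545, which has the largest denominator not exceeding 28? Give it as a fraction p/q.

√545 = [23; 2, 1, 8, 1, 2, 46, …] (period length 6).
Convergents:
  p_0/q_0 = 23/1
  p_1/q_1 = 47/2
  p_2/q_2 = 70/3
  p_3/q_3 = 607/26
  p_4/q_4 = 677/29
q_3 = 26 ≤ 28 < 29 = q_4, so the answer is 607/26.

607/26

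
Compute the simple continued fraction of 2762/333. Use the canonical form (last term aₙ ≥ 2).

2762 = 8·333 + 98
333 = 3·98 + 39
98 = 2·39 + 20
39 = 1·20 + 19
20 = 1·19 + 1
19 = 19·1 + 0  (stop)
So 2762/333 = [8; 3, 2, 1, 1, 19].

[8; 3, 2, 1, 1, 19]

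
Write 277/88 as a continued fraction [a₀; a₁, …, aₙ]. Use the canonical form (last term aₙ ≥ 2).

[3; 6, 1, 3, 3]

277 = 3·88 + 13
88 = 6·13 + 10
13 = 1·10 + 3
10 = 3·3 + 1
3 = 3·1 + 0  (stop)
So 277/88 = [3; 6, 1, 3, 3].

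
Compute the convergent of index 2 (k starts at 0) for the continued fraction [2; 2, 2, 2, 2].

Using pₖ = aₖpₖ₋₁ + pₖ₋₂, qₖ = aₖqₖ₋₁ + qₖ₋₂ (with p₋₁=1, p₋₂=0, q₋₁=0, q₋₂=1):
  k=0: a=2, p=2, q=1
  k=1: a=2, p=5, q=2
  k=2: a=2, p=12, q=5

12/5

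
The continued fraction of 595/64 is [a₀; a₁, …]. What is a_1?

3

595 = 9·64 + 19   →  a_0 = 9
64 = 3·19 + 7   →  a_1 = 3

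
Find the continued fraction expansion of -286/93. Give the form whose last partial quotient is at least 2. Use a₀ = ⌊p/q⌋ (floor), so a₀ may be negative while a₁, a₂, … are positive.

-286 = -4×93 + 86
93 = 1×86 + 7
86 = 12×7 + 2
7 = 3×2 + 1
2 = 2×1 + 0  (stop)
So -286/93 = [-4; 1, 12, 3, 2].

[-4; 1, 12, 3, 2]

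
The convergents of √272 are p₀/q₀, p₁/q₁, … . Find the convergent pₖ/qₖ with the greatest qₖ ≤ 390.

2177/132

√272 = [16; 2, 32, …] (period length 2).
Convergents:
  p_0/q_0 = 16/1
  p_1/q_1 = 33/2
  p_2/q_2 = 1072/65
  p_3/q_3 = 2177/132
  p_4/q_4 = 70736/4289
q_3 = 132 ≤ 390 < 4289 = q_4, so the answer is 2177/132.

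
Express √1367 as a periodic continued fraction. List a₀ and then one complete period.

a₀ = ⌊√1367⌋ = 36.
With m₀=0, d₀=1 and mₖ₊₁ = dₖaₖ − mₖ, dₖ₊₁ = (n − mₖ₊₁²)/dₖ, aₖ₊₁ = ⌊(a₀+mₖ₊₁)/dₖ₊₁⌋:
  k=1: m=36, d=71, a=1
  k=2: m=35, d=2, a=35
  k=3: m=35, d=71, a=1
  k=4: m=36, d=1, a=72
d=1 and a=2a₀=72 at k=4, so the next step gives (m, d) = (36, 71) again — its k=1 value — and the period has length 4.

[36; 1, 35, 1, 72]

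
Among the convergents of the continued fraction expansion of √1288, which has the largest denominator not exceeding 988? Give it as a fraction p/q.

√1288 = [35; 1, 7, 1, 70, …] (period length 4).
Convergents:
  p_0/q_0 = 35/1
  p_1/q_1 = 36/1
  p_2/q_2 = 287/8
  p_3/q_3 = 323/9
  p_4/q_4 = 22897/638
  p_5/q_5 = 23220/647
  p_6/q_6 = 185437/5167
q_5 = 647 ≤ 988 < 5167 = q_6, so the answer is 23220/647.

23220/647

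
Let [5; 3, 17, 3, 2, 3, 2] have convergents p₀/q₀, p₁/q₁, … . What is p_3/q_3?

Using pₖ = aₖpₖ₋₁ + pₖ₋₂, qₖ = aₖqₖ₋₁ + qₖ₋₂ (with p₋₁=1, p₋₂=0, q₋₁=0, q₋₂=1):
  k=0: a=5, p=5, q=1
  k=1: a=3, p=16, q=3
  k=2: a=17, p=277, q=52
  k=3: a=3, p=847, q=159

847/159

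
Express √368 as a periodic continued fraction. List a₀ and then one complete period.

[19; 5, 2, 5, 38]

a₀ = ⌊√368⌋ = 19.
With m₀=0, d₀=1 and mₖ₊₁ = dₖaₖ − mₖ, dₖ₊₁ = (n − mₖ₊₁²)/dₖ, aₖ₊₁ = ⌊(a₀+mₖ₊₁)/dₖ₊₁⌋:
  k=1: m=19, d=7, a=5
  k=2: m=16, d=16, a=2
  k=3: m=16, d=7, a=5
  k=4: m=19, d=1, a=38
d=1 and a=2a₀=38 at k=4, so the next step gives (m, d) = (19, 7) again — its k=1 value — and the period has length 4.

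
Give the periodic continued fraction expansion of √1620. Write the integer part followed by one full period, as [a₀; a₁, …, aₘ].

a₀ = ⌊√1620⌋ = 40.
With m₀=0, d₀=1 and mₖ₊₁ = dₖaₖ − mₖ, dₖ₊₁ = (n − mₖ₊₁²)/dₖ, aₖ₊₁ = ⌊(a₀+mₖ₊₁)/dₖ₊₁⌋:
  k=1: m=40, d=20, a=4
  k=2: m=40, d=1, a=80
d=1 and a=2a₀=80 at k=2, so the next step gives (m, d) = (40, 20) again — its k=1 value — and the period has length 2.

[40; 4, 80]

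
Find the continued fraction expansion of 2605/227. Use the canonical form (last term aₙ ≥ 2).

2605 = 11*227 + 108
227 = 2*108 + 11
108 = 9*11 + 9
11 = 1*9 + 2
9 = 4*2 + 1
2 = 2*1 + 0  (stop)
So 2605/227 = [11; 2, 9, 1, 4, 2].

[11; 2, 9, 1, 4, 2]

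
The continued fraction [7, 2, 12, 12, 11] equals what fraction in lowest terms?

Fold from the inside: start with 11/1.
  12 + 1/11 = 133/11
  12 + 11/133 = 1607/133
  2 + 133/1607 = 3347/1607
  7 + 1607/3347 = 25036/3347

25036/3347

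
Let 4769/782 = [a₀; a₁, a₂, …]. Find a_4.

4769 = 6·782 + 77   →  a_0 = 6
782 = 10·77 + 12   →  a_1 = 10
77 = 6·12 + 5   →  a_2 = 6
12 = 2·5 + 2   →  a_3 = 2
5 = 2·2 + 1   →  a_4 = 2

2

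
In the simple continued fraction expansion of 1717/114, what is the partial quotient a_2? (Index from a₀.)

1717 = 15·114 + 7   →  a_0 = 15
114 = 16·7 + 2   →  a_1 = 16
7 = 3·2 + 1   →  a_2 = 3

3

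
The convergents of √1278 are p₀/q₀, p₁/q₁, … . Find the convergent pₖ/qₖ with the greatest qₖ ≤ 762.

√1278 = [35; 1, 2, 1, 70, …] (period length 4).
Convergents:
  p_0/q_0 = 35/1
  p_1/q_1 = 36/1
  p_2/q_2 = 107/3
  p_3/q_3 = 143/4
  p_4/q_4 = 10117/283
  p_5/q_5 = 10260/287
  p_6/q_6 = 30637/857
q_5 = 287 ≤ 762 < 857 = q_6, so the answer is 10260/287.

10260/287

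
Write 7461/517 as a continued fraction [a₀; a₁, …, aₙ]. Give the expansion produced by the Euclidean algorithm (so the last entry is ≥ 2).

[14; 2, 3, 7, 10]

7461 = 14×517 + 223
517 = 2×223 + 71
223 = 3×71 + 10
71 = 7×10 + 1
10 = 10×1 + 0  (stop)
So 7461/517 = [14; 2, 3, 7, 10].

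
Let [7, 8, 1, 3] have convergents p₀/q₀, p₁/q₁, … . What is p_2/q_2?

Using pₖ = aₖpₖ₋₁ + pₖ₋₂, qₖ = aₖqₖ₋₁ + qₖ₋₂ (with p₋₁=1, p₋₂=0, q₋₁=0, q₋₂=1):
  k=0: a=7, p=7, q=1
  k=1: a=8, p=57, q=8
  k=2: a=1, p=64, q=9

64/9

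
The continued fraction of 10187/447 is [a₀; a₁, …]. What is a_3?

1

10187 = 22·447 + 353   →  a_0 = 22
447 = 1·353 + 94   →  a_1 = 1
353 = 3·94 + 71   →  a_2 = 3
94 = 1·71 + 23   →  a_3 = 1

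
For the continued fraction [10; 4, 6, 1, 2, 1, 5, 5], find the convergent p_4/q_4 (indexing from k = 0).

850/83

Using pₖ = aₖpₖ₋₁ + pₖ₋₂, qₖ = aₖqₖ₋₁ + qₖ₋₂ (with p₋₁=1, p₋₂=0, q₋₁=0, q₋₂=1):
  k=0: a=10, p=10, q=1
  k=1: a=4, p=41, q=4
  k=2: a=6, p=256, q=25
  k=3: a=1, p=297, q=29
  k=4: a=2, p=850, q=83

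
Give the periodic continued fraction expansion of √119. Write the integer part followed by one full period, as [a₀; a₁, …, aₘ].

[10; 1, 9, 1, 20]

a₀ = ⌊√119⌋ = 10.
With m₀=0, d₀=1 and mₖ₊₁ = dₖaₖ − mₖ, dₖ₊₁ = (n − mₖ₊₁²)/dₖ, aₖ₊₁ = ⌊(a₀+mₖ₊₁)/dₖ₊₁⌋:
  k=1: m=10, d=19, a=1
  k=2: m=9, d=2, a=9
  k=3: m=9, d=19, a=1
  k=4: m=10, d=1, a=20
d=1 and a=2a₀=20 at k=4, so the next step gives (m, d) = (10, 19) again — its k=1 value — and the period has length 4.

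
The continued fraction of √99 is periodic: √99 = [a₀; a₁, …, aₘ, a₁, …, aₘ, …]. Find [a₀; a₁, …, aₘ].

a₀ = ⌊√99⌋ = 9.

[9; 1, 18]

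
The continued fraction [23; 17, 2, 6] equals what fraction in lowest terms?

5234/227

Fold from the inside: start with 6/1.
  2 + 1/6 = 13/6
  17 + 6/13 = 227/13
  23 + 13/227 = 5234/227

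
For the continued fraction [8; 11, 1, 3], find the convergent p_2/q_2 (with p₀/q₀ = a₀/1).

97/12

Using pₖ = aₖpₖ₋₁ + pₖ₋₂, qₖ = aₖqₖ₋₁ + qₖ₋₂ (with p₋₁=1, p₋₂=0, q₋₁=0, q₋₂=1):
  k=0: a=8, p=8, q=1
  k=1: a=11, p=89, q=11
  k=2: a=1, p=97, q=12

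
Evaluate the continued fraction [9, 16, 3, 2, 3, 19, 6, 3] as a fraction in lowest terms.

Fold from the inside: start with 3/1.
  6 + 1/3 = 19/3
  19 + 3/19 = 364/19
  3 + 19/364 = 1111/364
  2 + 364/1111 = 2586/1111
  3 + 1111/2586 = 8869/2586
  16 + 2586/8869 = 144490/8869
  9 + 8869/144490 = 1309279/144490

1309279/144490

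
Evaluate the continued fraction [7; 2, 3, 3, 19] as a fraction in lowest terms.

3301/444

Using pₖ = aₖpₖ₋₁ + pₖ₋₂ and qₖ = aₖqₖ₋₁ + qₖ₋₂:
  k=0: a=7, p=7, q=1
  k=1: a=2, p=15, q=2
  k=2: a=3, p=52, q=7
  k=3: a=3, p=171, q=23
  k=4: a=19, p=3301, q=444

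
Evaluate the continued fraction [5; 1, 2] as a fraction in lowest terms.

17/3

Using pₖ = aₖpₖ₋₁ + pₖ₋₂ and qₖ = aₖqₖ₋₁ + qₖ₋₂:
  k=0: a=5, p=5, q=1
  k=1: a=1, p=6, q=1
  k=2: a=2, p=17, q=3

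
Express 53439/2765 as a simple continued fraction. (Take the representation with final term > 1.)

53439 = 19×2765 + 904
2765 = 3×904 + 53
904 = 17×53 + 3
53 = 17×3 + 2
3 = 1×2 + 1
2 = 2×1 + 0  (stop)
So 53439/2765 = [19; 3, 17, 17, 1, 2].

[19; 3, 17, 17, 1, 2]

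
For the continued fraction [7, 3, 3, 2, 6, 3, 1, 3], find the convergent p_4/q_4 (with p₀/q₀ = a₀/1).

Using pₖ = aₖpₖ₋₁ + pₖ₋₂, qₖ = aₖqₖ₋₁ + qₖ₋₂ (with p₋₁=1, p₋₂=0, q₋₁=0, q₋₂=1):
  k=0: a=7, p=7, q=1
  k=1: a=3, p=22, q=3
  k=2: a=3, p=73, q=10
  k=3: a=2, p=168, q=23
  k=4: a=6, p=1081, q=148

1081/148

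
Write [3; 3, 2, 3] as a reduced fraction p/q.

Fold from the inside: start with 3/1.
  2 + 1/3 = 7/3
  3 + 3/7 = 24/7
  3 + 7/24 = 79/24

79/24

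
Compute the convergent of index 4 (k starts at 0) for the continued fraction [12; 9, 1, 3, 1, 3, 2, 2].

593/49

Using pₖ = aₖpₖ₋₁ + pₖ₋₂, qₖ = aₖqₖ₋₁ + qₖ₋₂ (with p₋₁=1, p₋₂=0, q₋₁=0, q₋₂=1):
  k=0: a=12, p=12, q=1
  k=1: a=9, p=109, q=9
  k=2: a=1, p=121, q=10
  k=3: a=3, p=472, q=39
  k=4: a=1, p=593, q=49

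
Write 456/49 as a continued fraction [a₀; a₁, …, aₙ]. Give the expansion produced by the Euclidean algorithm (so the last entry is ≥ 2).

456 = 9×49 + 15
49 = 3×15 + 4
15 = 3×4 + 3
4 = 1×3 + 1
3 = 3×1 + 0  (stop)
So 456/49 = [9; 3, 3, 1, 3].

[9; 3, 3, 1, 3]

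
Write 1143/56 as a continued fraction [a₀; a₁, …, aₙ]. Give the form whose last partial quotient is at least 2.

[20; 2, 2, 3, 3]

1143 = 20·56 + 23
56 = 2·23 + 10
23 = 2·10 + 3
10 = 3·3 + 1
3 = 3·1 + 0  (stop)
So 1143/56 = [20; 2, 2, 3, 3].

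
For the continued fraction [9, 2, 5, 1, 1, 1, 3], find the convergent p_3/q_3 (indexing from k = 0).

Using pₖ = aₖpₖ₋₁ + pₖ₋₂, qₖ = aₖqₖ₋₁ + qₖ₋₂ (with p₋₁=1, p₋₂=0, q₋₁=0, q₋₂=1):
  k=0: a=9, p=9, q=1
  k=1: a=2, p=19, q=2
  k=2: a=5, p=104, q=11
  k=3: a=1, p=123, q=13

123/13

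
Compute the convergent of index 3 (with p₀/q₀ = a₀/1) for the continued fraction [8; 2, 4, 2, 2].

169/20

Using pₖ = aₖpₖ₋₁ + pₖ₋₂, qₖ = aₖqₖ₋₁ + qₖ₋₂ (with p₋₁=1, p₋₂=0, q₋₁=0, q₋₂=1):
  k=0: a=8, p=8, q=1
  k=1: a=2, p=17, q=2
  k=2: a=4, p=76, q=9
  k=3: a=2, p=169, q=20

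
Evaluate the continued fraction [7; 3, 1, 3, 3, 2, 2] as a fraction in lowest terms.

1998/275

Fold from the inside: start with 2/1.
  2 + 1/2 = 5/2
  3 + 2/5 = 17/5
  3 + 5/17 = 56/17
  1 + 17/56 = 73/56
  3 + 56/73 = 275/73
  7 + 73/275 = 1998/275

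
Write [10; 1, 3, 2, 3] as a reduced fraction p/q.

Fold from the inside: start with 3/1.
  2 + 1/3 = 7/3
  3 + 3/7 = 24/7
  1 + 7/24 = 31/24
  10 + 24/31 = 334/31

334/31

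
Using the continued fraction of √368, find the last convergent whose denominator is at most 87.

1151/60

√368 = [19; 5, 2, 5, 38, …] (period length 4).
Convergents:
  p_0/q_0 = 19/1
  p_1/q_1 = 96/5
  p_2/q_2 = 211/11
  p_3/q_3 = 1151/60
  p_4/q_4 = 43949/2291
q_3 = 60 ≤ 87 < 2291 = q_4, so the answer is 1151/60.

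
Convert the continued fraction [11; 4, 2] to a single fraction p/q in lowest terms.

Using pₖ = aₖpₖ₋₁ + pₖ₋₂ and qₖ = aₖqₖ₋₁ + qₖ₋₂:
  k=0: a=11, p=11, q=1
  k=1: a=4, p=45, q=4
  k=2: a=2, p=101, q=9

101/9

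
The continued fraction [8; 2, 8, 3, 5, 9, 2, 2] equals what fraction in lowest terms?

114528/13519

Using pₖ = aₖpₖ₋₁ + pₖ₋₂ and qₖ = aₖqₖ₋₁ + qₖ₋₂:
  k=0: a=8, p=8, q=1
  k=1: a=2, p=17, q=2
  k=2: a=8, p=144, q=17
  k=3: a=3, p=449, q=53
  k=4: a=5, p=2389, q=282
  k=5: a=9, p=21950, q=2591
  k=6: a=2, p=46289, q=5464
  k=7: a=2, p=114528, q=13519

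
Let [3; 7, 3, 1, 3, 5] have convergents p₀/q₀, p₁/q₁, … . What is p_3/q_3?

91/29

Using pₖ = aₖpₖ₋₁ + pₖ₋₂, qₖ = aₖqₖ₋₁ + qₖ₋₂ (with p₋₁=1, p₋₂=0, q₋₁=0, q₋₂=1):
  k=0: a=3, p=3, q=1
  k=1: a=7, p=22, q=7
  k=2: a=3, p=69, q=22
  k=3: a=1, p=91, q=29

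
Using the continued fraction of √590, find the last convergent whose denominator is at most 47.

753/31

√590 = [24; 3, 2, 4, 2, 3, 48, …] (period length 6).
Convergents:
  p_0/q_0 = 24/1
  p_1/q_1 = 73/3
  p_2/q_2 = 170/7
  p_3/q_3 = 753/31
  p_4/q_4 = 1676/69
q_3 = 31 ≤ 47 < 69 = q_4, so the answer is 753/31.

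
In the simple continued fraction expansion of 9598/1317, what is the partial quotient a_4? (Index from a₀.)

9598 = 7·1317 + 379   →  a_0 = 7
1317 = 3·379 + 180   →  a_1 = 3
379 = 2·180 + 19   →  a_2 = 2
180 = 9·19 + 9   →  a_3 = 9
19 = 2·9 + 1   →  a_4 = 2

2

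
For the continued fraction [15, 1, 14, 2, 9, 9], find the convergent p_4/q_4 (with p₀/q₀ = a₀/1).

Using pₖ = aₖpₖ₋₁ + pₖ₋₂, qₖ = aₖqₖ₋₁ + qₖ₋₂ (with p₋₁=1, p₋₂=0, q₋₁=0, q₋₂=1):
  k=0: a=15, p=15, q=1
  k=1: a=1, p=16, q=1
  k=2: a=14, p=239, q=15
  k=3: a=2, p=494, q=31
  k=4: a=9, p=4685, q=294

4685/294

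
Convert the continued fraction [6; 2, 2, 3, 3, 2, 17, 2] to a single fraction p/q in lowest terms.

29663/4627

Using pₖ = aₖpₖ₋₁ + pₖ₋₂ and qₖ = aₖqₖ₋₁ + qₖ₋₂:
  k=0: a=6, p=6, q=1
  k=1: a=2, p=13, q=2
  k=2: a=2, p=32, q=5
  k=3: a=3, p=109, q=17
  k=4: a=3, p=359, q=56
  k=5: a=2, p=827, q=129
  k=6: a=17, p=14418, q=2249
  k=7: a=2, p=29663, q=4627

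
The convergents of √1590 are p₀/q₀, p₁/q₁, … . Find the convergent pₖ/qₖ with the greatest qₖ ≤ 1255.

√1590 = [39; 1, 6, 1, 78, …] (period length 4).
Convergents:
  p_0/q_0 = 39/1
  p_1/q_1 = 40/1
  p_2/q_2 = 279/7
  p_3/q_3 = 319/8
  p_4/q_4 = 25161/631
  p_5/q_5 = 25480/639
  p_6/q_6 = 178041/4465
q_5 = 639 ≤ 1255 < 4465 = q_6, so the answer is 25480/639.

25480/639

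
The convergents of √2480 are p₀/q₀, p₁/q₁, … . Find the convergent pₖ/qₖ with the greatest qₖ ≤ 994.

24850/499

√2480 = [49; 1, 3, 1, 98, …] (period length 4).
Convergents:
  p_0/q_0 = 49/1
  p_1/q_1 = 50/1
  p_2/q_2 = 199/4
  p_3/q_3 = 249/5
  p_4/q_4 = 24601/494
  p_5/q_5 = 24850/499
  p_6/q_6 = 99151/1991
q_5 = 499 ≤ 994 < 1991 = q_6, so the answer is 24850/499.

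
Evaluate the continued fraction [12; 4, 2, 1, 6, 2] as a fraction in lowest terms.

2287/187

Fold from the inside: start with 2/1.
  6 + 1/2 = 13/2
  1 + 2/13 = 15/13
  2 + 13/15 = 43/15
  4 + 15/43 = 187/43
  12 + 43/187 = 2287/187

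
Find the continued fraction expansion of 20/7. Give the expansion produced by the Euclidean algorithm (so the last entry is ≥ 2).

[2; 1, 6]

20 = 2·7 + 6
7 = 1·6 + 1
6 = 6·1 + 0  (stop)
So 20/7 = [2; 1, 6].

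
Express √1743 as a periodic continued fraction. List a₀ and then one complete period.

[41; 1, 2, 1, 82]

a₀ = ⌊√1743⌋ = 41.
With m₀=0, d₀=1 and mₖ₊₁ = dₖaₖ − mₖ, dₖ₊₁ = (n − mₖ₊₁²)/dₖ, aₖ₊₁ = ⌊(a₀+mₖ₊₁)/dₖ₊₁⌋:
  k=1: m=41, d=62, a=1
  k=2: m=21, d=21, a=2
  k=3: m=21, d=62, a=1
  k=4: m=41, d=1, a=82
d=1 and a=2a₀=82 at k=4, so the next step gives (m, d) = (41, 62) again — its k=1 value — and the period has length 4.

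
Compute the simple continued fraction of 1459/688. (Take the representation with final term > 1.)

1459 = 2×688 + 83
688 = 8×83 + 24
83 = 3×24 + 11
24 = 2×11 + 2
11 = 5×2 + 1
2 = 2×1 + 0  (stop)
So 1459/688 = [2; 8, 3, 2, 5, 2].

[2; 8, 3, 2, 5, 2]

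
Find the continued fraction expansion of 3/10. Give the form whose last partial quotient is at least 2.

[0; 3, 3]

3 = 0*10 + 3
10 = 3*3 + 1
3 = 3*1 + 0  (stop)
So 3/10 = [0; 3, 3].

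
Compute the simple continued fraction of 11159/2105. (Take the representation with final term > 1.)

11159 = 5*2105 + 634
2105 = 3*634 + 203
634 = 3*203 + 25
203 = 8*25 + 3
25 = 8*3 + 1
3 = 3*1 + 0  (stop)
So 11159/2105 = [5; 3, 3, 8, 8, 3].

[5; 3, 3, 8, 8, 3]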